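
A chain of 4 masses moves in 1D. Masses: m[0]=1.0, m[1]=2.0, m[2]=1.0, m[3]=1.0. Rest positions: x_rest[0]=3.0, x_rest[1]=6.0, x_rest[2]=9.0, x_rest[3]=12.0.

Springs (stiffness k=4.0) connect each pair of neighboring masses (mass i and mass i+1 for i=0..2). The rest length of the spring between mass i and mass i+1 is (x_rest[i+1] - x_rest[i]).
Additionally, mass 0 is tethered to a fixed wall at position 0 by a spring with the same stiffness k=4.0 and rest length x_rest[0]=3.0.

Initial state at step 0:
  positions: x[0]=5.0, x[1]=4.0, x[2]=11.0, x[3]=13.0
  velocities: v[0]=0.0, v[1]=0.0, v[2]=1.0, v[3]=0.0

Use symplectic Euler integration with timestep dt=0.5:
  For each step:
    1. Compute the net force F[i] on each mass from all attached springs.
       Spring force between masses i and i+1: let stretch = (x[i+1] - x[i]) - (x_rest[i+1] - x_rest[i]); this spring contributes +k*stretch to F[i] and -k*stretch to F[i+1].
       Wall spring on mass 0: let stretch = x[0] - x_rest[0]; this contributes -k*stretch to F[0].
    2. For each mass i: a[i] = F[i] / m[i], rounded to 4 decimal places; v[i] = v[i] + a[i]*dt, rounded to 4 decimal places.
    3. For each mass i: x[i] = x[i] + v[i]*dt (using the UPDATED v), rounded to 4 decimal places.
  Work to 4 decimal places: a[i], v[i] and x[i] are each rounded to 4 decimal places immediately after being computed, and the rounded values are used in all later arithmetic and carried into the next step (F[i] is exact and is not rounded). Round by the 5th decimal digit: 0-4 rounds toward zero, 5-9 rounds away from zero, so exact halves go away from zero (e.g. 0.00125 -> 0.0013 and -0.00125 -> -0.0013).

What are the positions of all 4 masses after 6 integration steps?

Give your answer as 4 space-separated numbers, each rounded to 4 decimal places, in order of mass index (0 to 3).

Answer: 3.7500 4.1250 12.7500 12.0000

Derivation:
Step 0: x=[5.0000 4.0000 11.0000 13.0000] v=[0.0000 0.0000 1.0000 0.0000]
Step 1: x=[-1.0000 8.0000 6.5000 14.0000] v=[-12.0000 8.0000 -9.0000 2.0000]
Step 2: x=[3.0000 6.7500 11.0000 10.5000] v=[8.0000 -2.5000 9.0000 -7.0000]
Step 3: x=[7.7500 5.7500 10.7500 10.5000] v=[9.5000 -2.0000 -0.5000 0.0000]
Step 4: x=[2.7500 8.2500 5.2500 13.7500] v=[-10.0000 5.0000 -11.0000 6.5000]
Step 5: x=[0.5000 6.5000 11.2500 11.5000] v=[-4.5000 -3.5000 12.0000 -4.5000]
Step 6: x=[3.7500 4.1250 12.7500 12.0000] v=[6.5000 -4.7500 3.0000 1.0000]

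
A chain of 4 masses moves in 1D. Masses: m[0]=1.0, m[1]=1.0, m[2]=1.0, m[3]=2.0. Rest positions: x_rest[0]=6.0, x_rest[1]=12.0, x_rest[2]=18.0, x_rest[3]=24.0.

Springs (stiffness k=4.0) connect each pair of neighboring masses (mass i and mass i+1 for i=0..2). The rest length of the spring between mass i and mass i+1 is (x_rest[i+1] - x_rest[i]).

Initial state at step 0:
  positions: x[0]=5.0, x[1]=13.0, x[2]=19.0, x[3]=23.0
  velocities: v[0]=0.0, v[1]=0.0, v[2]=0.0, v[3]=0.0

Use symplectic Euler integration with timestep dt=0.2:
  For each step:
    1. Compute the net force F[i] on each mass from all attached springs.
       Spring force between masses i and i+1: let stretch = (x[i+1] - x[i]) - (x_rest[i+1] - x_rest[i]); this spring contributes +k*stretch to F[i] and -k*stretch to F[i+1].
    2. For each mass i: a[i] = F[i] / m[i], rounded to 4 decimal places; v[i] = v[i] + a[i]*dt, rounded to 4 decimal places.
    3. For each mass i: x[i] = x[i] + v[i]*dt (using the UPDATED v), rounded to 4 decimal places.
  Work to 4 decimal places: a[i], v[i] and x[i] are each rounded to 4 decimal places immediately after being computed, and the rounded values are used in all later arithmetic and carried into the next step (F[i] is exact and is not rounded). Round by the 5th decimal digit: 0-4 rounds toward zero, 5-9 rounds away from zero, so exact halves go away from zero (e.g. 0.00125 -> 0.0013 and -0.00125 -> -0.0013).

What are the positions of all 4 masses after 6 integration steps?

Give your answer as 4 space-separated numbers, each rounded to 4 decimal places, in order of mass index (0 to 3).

Answer: 6.8469 10.9468 16.4795 24.3633

Derivation:
Step 0: x=[5.0000 13.0000 19.0000 23.0000] v=[0.0000 0.0000 0.0000 0.0000]
Step 1: x=[5.3200 12.6800 18.6800 23.1600] v=[1.6000 -1.6000 -1.6000 0.8000]
Step 2: x=[5.8576 12.1424 18.1168 23.4416] v=[2.6880 -2.6880 -2.8160 1.4080]
Step 3: x=[6.4408 11.5551 17.4497 23.7772] v=[2.9158 -2.9363 -3.3357 1.6781]
Step 4: x=[6.8822 11.0927 16.8518 24.0866] v=[2.2072 -2.3121 -2.9894 1.5471]
Step 5: x=[7.0373 10.8781 16.4900 24.2972] v=[0.7756 -1.0732 -1.8088 1.0532]
Step 6: x=[6.8469 10.9468 16.4795 24.3633] v=[-0.9518 0.3437 -0.0526 0.3303]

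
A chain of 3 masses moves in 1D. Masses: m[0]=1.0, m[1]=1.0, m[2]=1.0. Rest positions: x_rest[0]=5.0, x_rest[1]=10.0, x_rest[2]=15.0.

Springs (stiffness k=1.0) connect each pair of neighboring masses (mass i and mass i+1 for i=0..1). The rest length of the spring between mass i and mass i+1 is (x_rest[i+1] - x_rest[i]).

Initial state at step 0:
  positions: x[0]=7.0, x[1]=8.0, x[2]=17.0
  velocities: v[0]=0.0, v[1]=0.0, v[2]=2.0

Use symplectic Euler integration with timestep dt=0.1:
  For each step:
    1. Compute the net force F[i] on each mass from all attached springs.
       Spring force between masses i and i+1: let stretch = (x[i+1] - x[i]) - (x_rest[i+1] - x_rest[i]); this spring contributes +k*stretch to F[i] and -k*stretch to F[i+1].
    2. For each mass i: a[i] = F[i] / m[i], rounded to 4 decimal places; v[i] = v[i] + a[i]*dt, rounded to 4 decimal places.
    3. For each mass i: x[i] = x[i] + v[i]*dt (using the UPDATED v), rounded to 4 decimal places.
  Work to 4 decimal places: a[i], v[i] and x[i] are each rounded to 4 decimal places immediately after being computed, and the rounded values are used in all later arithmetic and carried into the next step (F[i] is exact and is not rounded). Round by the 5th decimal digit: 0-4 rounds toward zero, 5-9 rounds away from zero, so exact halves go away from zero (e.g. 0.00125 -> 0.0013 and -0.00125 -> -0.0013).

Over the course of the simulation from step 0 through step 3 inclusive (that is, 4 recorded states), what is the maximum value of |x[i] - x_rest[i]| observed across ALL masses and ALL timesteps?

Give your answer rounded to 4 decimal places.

Answer: 2.3580

Derivation:
Step 0: x=[7.0000 8.0000 17.0000] v=[0.0000 0.0000 2.0000]
Step 1: x=[6.9600 8.0800 17.1600] v=[-0.4000 0.8000 1.6000]
Step 2: x=[6.8812 8.2396 17.2792] v=[-0.7880 1.5960 1.1920]
Step 3: x=[6.7660 8.4760 17.3580] v=[-1.1522 2.3641 0.7880]
Max displacement = 2.3580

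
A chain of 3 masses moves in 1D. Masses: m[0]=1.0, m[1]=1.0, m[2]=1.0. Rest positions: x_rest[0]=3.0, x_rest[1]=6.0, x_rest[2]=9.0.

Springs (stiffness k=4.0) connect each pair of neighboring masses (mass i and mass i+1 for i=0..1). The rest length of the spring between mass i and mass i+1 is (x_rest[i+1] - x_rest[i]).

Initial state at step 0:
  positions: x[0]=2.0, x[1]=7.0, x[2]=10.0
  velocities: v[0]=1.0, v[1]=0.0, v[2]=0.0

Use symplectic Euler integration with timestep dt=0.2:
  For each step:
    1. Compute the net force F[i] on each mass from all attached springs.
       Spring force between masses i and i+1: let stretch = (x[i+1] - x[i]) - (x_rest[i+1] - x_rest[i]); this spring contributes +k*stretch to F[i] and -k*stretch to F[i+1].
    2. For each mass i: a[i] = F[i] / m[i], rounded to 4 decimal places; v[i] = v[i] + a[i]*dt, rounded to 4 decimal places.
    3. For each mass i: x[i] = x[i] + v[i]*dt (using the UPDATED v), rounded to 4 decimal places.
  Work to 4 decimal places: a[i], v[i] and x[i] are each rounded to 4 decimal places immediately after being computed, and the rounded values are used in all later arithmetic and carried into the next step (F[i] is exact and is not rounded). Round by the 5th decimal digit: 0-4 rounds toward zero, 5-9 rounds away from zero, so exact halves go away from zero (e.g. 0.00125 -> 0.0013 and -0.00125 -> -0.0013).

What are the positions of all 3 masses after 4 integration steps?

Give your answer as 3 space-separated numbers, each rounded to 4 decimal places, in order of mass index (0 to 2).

Step 0: x=[2.0000 7.0000 10.0000] v=[1.0000 0.0000 0.0000]
Step 1: x=[2.5200 6.6800 10.0000] v=[2.6000 -1.6000 0.0000]
Step 2: x=[3.2256 6.2256 9.9488] v=[3.5280 -2.2720 -0.2560]
Step 3: x=[3.9312 5.8869 9.7819] v=[3.5280 -1.6934 -0.8346]
Step 4: x=[4.4697 5.8585 9.4718] v=[2.6926 -0.1420 -1.5506]

Answer: 4.4697 5.8585 9.4718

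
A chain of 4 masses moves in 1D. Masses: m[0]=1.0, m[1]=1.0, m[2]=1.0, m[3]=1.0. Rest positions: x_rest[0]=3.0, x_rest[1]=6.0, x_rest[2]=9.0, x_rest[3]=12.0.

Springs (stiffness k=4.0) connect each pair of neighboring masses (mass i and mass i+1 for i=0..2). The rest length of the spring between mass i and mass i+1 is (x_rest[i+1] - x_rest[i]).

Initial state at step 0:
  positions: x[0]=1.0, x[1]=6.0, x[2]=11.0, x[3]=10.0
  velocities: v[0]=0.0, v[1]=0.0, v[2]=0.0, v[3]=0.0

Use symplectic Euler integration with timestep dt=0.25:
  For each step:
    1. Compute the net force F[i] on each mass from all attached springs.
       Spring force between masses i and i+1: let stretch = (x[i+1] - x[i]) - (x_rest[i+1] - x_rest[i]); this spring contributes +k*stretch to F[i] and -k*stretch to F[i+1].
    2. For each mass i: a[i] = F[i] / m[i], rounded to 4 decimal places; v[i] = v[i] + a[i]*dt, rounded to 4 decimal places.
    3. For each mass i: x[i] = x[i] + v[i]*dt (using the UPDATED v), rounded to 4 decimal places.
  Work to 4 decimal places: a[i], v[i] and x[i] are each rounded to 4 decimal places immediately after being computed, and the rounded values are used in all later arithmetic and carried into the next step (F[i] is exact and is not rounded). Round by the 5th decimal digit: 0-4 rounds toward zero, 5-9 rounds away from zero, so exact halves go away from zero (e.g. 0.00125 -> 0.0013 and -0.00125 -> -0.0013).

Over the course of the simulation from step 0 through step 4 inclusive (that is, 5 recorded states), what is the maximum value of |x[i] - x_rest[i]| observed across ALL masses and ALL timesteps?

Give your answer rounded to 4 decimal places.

Answer: 2.7187

Derivation:
Step 0: x=[1.0000 6.0000 11.0000 10.0000] v=[0.0000 0.0000 0.0000 0.0000]
Step 1: x=[1.5000 6.0000 9.5000 11.0000] v=[2.0000 0.0000 -6.0000 4.0000]
Step 2: x=[2.3750 5.7500 7.5000 12.3750] v=[3.5000 -1.0000 -8.0000 5.5000]
Step 3: x=[3.3438 5.0938 6.2813 13.2813] v=[3.8750 -2.6250 -4.8750 3.6250]
Step 4: x=[4.0001 4.2969 6.5157 13.1876] v=[2.6250 -3.1875 0.9375 -0.3750]
Max displacement = 2.7187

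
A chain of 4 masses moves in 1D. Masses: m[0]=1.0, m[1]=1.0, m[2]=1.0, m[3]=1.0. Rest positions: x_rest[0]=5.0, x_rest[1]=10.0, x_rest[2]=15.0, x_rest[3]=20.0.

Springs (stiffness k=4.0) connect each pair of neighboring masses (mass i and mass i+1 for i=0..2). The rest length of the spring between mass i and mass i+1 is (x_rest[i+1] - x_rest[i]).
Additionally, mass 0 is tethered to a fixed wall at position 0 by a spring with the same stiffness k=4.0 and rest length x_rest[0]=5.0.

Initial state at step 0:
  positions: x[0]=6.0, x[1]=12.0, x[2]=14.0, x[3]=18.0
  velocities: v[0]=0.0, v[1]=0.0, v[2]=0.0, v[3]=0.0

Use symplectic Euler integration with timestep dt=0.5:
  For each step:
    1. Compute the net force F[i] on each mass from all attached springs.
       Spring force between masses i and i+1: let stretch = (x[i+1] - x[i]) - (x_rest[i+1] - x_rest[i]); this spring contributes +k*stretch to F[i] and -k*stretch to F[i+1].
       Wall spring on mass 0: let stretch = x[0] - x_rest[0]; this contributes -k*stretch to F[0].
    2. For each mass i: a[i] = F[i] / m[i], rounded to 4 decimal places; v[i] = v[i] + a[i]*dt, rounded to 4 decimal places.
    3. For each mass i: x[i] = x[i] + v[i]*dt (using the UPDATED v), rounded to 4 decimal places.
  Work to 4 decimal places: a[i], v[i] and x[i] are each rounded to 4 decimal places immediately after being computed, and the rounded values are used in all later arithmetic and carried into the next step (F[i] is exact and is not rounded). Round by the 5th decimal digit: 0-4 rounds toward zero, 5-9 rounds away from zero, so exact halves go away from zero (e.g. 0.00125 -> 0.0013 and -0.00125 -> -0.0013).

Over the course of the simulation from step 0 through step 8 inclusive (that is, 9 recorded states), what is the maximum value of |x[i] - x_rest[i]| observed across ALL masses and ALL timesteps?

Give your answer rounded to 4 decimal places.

Answer: 3.0000

Derivation:
Step 0: x=[6.0000 12.0000 14.0000 18.0000] v=[0.0000 0.0000 0.0000 0.0000]
Step 1: x=[6.0000 8.0000 16.0000 19.0000] v=[0.0000 -8.0000 4.0000 2.0000]
Step 2: x=[2.0000 10.0000 13.0000 22.0000] v=[-8.0000 4.0000 -6.0000 6.0000]
Step 3: x=[4.0000 7.0000 16.0000 21.0000] v=[4.0000 -6.0000 6.0000 -2.0000]
Step 4: x=[5.0000 10.0000 15.0000 20.0000] v=[2.0000 6.0000 -2.0000 -2.0000]
Step 5: x=[6.0000 13.0000 14.0000 19.0000] v=[2.0000 6.0000 -2.0000 -2.0000]
Step 6: x=[8.0000 10.0000 17.0000 18.0000] v=[4.0000 -6.0000 6.0000 -2.0000]
Step 7: x=[4.0000 12.0000 14.0000 21.0000] v=[-8.0000 4.0000 -6.0000 6.0000]
Step 8: x=[4.0000 8.0000 16.0000 22.0000] v=[0.0000 -8.0000 4.0000 2.0000]
Max displacement = 3.0000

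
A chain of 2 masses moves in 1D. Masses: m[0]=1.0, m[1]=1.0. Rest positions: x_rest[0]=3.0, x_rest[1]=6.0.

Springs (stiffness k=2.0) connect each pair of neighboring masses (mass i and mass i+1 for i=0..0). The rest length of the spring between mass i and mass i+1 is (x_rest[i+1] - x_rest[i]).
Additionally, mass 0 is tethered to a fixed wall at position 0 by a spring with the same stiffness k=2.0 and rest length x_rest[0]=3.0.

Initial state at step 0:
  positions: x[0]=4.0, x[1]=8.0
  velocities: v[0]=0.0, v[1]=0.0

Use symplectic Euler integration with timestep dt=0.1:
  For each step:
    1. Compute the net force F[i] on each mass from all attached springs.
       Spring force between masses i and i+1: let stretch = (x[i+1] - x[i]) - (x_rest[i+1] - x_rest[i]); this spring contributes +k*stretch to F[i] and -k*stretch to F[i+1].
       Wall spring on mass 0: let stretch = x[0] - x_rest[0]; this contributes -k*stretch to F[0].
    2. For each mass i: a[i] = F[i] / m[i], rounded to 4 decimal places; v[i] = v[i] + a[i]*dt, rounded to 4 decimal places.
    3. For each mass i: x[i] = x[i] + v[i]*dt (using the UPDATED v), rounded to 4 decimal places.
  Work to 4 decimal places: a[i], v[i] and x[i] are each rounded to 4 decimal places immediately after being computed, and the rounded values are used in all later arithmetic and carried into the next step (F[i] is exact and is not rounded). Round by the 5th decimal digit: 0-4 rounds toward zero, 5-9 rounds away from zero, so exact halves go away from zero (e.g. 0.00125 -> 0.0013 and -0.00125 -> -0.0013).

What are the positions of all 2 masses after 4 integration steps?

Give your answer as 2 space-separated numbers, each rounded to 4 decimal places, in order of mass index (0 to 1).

Step 0: x=[4.0000 8.0000] v=[0.0000 0.0000]
Step 1: x=[4.0000 7.9800] v=[0.0000 -0.2000]
Step 2: x=[3.9996 7.9404] v=[-0.0040 -0.3960]
Step 3: x=[3.9980 7.8820] v=[-0.0158 -0.5842]
Step 4: x=[3.9941 7.8059] v=[-0.0386 -0.7610]

Answer: 3.9941 7.8059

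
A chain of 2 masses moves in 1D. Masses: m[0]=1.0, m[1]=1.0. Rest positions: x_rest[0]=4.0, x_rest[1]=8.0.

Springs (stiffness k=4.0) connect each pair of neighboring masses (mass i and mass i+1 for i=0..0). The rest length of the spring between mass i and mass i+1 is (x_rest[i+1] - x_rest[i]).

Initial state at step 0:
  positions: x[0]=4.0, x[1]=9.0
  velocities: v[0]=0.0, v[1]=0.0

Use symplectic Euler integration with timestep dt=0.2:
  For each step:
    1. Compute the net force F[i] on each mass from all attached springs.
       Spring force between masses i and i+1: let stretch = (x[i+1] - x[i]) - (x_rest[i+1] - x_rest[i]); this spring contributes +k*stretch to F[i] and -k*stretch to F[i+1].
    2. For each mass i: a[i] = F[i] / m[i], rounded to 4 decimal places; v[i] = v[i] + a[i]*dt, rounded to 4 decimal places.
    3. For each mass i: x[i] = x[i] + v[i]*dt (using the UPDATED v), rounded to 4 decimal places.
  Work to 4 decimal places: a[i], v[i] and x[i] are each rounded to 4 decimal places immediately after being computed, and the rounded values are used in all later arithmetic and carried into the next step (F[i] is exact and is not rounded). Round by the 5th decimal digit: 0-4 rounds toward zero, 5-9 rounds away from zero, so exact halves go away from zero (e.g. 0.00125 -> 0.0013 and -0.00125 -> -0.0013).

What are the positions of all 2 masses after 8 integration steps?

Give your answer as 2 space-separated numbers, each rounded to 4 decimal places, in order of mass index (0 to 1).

Answer: 4.4156 8.5844

Derivation:
Step 0: x=[4.0000 9.0000] v=[0.0000 0.0000]
Step 1: x=[4.1600 8.8400] v=[0.8000 -0.8000]
Step 2: x=[4.4288 8.5712] v=[1.3440 -1.3440]
Step 3: x=[4.7204 8.2796] v=[1.4579 -1.4579]
Step 4: x=[4.9415 8.0585] v=[1.1053 -1.1053]
Step 5: x=[5.0213 7.9787] v=[0.3989 -0.3989]
Step 6: x=[4.9343 8.0657] v=[-0.4352 0.4352]
Step 7: x=[4.7083 8.2917] v=[-1.1301 1.1301]
Step 8: x=[4.4156 8.5844] v=[-1.4634 1.4634]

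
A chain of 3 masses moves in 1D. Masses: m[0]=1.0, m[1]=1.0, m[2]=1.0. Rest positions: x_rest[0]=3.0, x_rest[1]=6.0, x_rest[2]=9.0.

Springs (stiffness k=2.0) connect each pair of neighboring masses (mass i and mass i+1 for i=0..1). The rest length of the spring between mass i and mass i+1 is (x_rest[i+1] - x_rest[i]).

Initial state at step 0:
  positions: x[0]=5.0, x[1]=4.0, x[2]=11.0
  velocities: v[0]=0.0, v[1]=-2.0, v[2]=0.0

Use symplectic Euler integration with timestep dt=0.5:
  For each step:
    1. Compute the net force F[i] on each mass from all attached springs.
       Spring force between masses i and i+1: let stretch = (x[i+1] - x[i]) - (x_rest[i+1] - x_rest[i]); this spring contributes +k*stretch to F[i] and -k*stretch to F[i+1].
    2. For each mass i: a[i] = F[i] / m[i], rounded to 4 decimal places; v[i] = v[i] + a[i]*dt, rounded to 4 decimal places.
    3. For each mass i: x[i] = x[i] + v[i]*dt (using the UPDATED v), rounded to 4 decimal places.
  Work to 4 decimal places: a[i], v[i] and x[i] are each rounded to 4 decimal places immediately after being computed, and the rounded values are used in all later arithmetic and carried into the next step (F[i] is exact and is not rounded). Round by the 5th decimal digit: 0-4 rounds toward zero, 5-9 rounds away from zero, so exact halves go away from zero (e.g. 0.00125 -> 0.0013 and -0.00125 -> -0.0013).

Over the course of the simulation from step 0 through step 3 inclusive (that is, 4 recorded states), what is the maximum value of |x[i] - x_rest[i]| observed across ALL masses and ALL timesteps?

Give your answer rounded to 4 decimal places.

Step 0: x=[5.0000 4.0000 11.0000] v=[0.0000 -2.0000 0.0000]
Step 1: x=[3.0000 7.0000 9.0000] v=[-4.0000 6.0000 -4.0000]
Step 2: x=[1.5000 9.0000 7.5000] v=[-3.0000 4.0000 -3.0000]
Step 3: x=[2.2500 6.5000 8.2500] v=[1.5000 -5.0000 1.5000]
Max displacement = 3.0000

Answer: 3.0000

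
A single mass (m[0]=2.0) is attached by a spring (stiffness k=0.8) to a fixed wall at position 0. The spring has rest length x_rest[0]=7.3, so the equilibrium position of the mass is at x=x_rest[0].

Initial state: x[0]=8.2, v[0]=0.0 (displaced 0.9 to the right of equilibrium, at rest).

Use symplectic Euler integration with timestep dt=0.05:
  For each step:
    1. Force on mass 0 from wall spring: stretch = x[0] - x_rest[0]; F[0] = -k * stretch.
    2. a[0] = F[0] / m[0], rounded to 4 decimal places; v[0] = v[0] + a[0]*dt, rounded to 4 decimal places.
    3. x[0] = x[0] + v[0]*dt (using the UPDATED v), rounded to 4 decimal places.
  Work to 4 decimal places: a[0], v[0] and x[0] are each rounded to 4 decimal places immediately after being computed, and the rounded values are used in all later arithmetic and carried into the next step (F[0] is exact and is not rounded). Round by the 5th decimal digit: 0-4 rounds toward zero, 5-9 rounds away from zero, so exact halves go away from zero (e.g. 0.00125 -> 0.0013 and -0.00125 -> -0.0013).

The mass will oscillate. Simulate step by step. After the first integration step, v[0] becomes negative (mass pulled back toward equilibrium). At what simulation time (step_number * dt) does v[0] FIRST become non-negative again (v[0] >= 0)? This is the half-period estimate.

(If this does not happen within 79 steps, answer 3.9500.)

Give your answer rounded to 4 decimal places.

Answer: 3.9500

Derivation:
Step 0: x=[8.2000] v=[0.0000]
Step 1: x=[8.1991] v=[-0.0180]
Step 2: x=[8.1973] v=[-0.0360]
Step 3: x=[8.1946] v=[-0.0539]
Step 4: x=[8.1910] v=[-0.0718]
Step 5: x=[8.1865] v=[-0.0896]
Step 6: x=[8.1811] v=[-0.1073]
Step 7: x=[8.1749] v=[-0.1249]
Step 8: x=[8.1678] v=[-0.1424]
Step 9: x=[8.1598] v=[-0.1598]
Step 10: x=[8.1510] v=[-0.1770]
Step 11: x=[8.1413] v=[-0.1940]
Step 12: x=[8.1308] v=[-0.2108]
Step 13: x=[8.1194] v=[-0.2274]
Step 14: x=[8.1072] v=[-0.2438]
Step 15: x=[8.0942] v=[-0.2599]
Step 16: x=[8.0804] v=[-0.2758]
Step 17: x=[8.0658] v=[-0.2914]
Step 18: x=[8.0505] v=[-0.3067]
Step 19: x=[8.0344] v=[-0.3217]
Step 20: x=[8.0176] v=[-0.3364]
Step 21: x=[8.0001] v=[-0.3508]
Step 22: x=[7.9819] v=[-0.3648]
Step 23: x=[7.9630] v=[-0.3784]
Step 24: x=[7.9434] v=[-0.3917]
Step 25: x=[7.9232] v=[-0.4046]
Step 26: x=[7.9023] v=[-0.4171]
Step 27: x=[7.8808] v=[-0.4291]
Step 28: x=[7.8588] v=[-0.4407]
Step 29: x=[7.8362] v=[-0.4519]
Step 30: x=[7.8131] v=[-0.4626]
Step 31: x=[7.7895] v=[-0.4729]
Step 32: x=[7.7654] v=[-0.4827]
Step 33: x=[7.7408] v=[-0.4920]
Step 34: x=[7.7158] v=[-0.5008]
Step 35: x=[7.6903] v=[-0.5091]
Step 36: x=[7.6645] v=[-0.5169]
Step 37: x=[7.6383] v=[-0.5242]
Step 38: x=[7.6118] v=[-0.5310]
Step 39: x=[7.5849] v=[-0.5372]
Step 40: x=[7.5578] v=[-0.5429]
Step 41: x=[7.5304] v=[-0.5481]
Step 42: x=[7.5028] v=[-0.5527]
Step 43: x=[7.4750] v=[-0.5568]
Step 44: x=[7.4470] v=[-0.5603]
Step 45: x=[7.4188] v=[-0.5632]
Step 46: x=[7.3905] v=[-0.5656]
Step 47: x=[7.3621] v=[-0.5674]
Step 48: x=[7.3337] v=[-0.5686]
Step 49: x=[7.3052] v=[-0.5693]
Step 50: x=[7.2767] v=[-0.5694]
Step 51: x=[7.2483] v=[-0.5689]
Step 52: x=[7.2199] v=[-0.5679]
Step 53: x=[7.1916] v=[-0.5663]
Step 54: x=[7.1634] v=[-0.5641]
Step 55: x=[7.1353] v=[-0.5614]
Step 56: x=[7.1074] v=[-0.5581]
Step 57: x=[7.0797] v=[-0.5543]
Step 58: x=[7.0522] v=[-0.5499]
Step 59: x=[7.0250] v=[-0.5449]
Step 60: x=[6.9980] v=[-0.5394]
Step 61: x=[6.9713] v=[-0.5334]
Step 62: x=[6.9450] v=[-0.5268]
Step 63: x=[6.9190] v=[-0.5197]
Step 64: x=[6.8934] v=[-0.5121]
Step 65: x=[6.8682] v=[-0.5040]
Step 66: x=[6.8434] v=[-0.4954]
Step 67: x=[6.8191] v=[-0.4863]
Step 68: x=[6.7953] v=[-0.4767]
Step 69: x=[6.7720] v=[-0.4666]
Step 70: x=[6.7492] v=[-0.4560]
Step 71: x=[6.7270] v=[-0.4450]
Step 72: x=[6.7053] v=[-0.4335]
Step 73: x=[6.6842] v=[-0.4216]
Step 74: x=[6.6637] v=[-0.4093]
Step 75: x=[6.6439] v=[-0.3966]
Step 76: x=[6.6247] v=[-0.3835]
Step 77: x=[6.6062] v=[-0.3700]
Step 78: x=[6.5884] v=[-0.3561]
Step 79: x=[6.5713] v=[-0.3419]
v[0] did not become non-negative within 79 steps; using fallback time=3.9500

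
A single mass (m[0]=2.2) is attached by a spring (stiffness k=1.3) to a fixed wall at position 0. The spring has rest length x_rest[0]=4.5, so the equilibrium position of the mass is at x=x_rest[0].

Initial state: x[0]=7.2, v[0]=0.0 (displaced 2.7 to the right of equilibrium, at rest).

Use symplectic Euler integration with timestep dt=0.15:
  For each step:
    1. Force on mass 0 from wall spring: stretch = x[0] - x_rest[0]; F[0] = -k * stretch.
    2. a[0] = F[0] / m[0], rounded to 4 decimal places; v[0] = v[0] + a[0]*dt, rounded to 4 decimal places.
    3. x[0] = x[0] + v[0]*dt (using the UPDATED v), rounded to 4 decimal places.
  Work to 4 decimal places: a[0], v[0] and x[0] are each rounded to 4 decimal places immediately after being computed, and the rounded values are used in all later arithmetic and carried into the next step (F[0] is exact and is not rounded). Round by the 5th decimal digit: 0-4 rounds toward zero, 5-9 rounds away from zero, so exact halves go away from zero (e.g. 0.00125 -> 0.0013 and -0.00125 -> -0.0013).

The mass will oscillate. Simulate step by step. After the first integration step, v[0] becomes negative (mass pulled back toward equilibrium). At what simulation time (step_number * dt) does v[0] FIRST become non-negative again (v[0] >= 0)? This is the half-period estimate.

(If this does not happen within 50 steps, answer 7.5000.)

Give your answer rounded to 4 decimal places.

Answer: 4.2000

Derivation:
Step 0: x=[7.2000] v=[0.0000]
Step 1: x=[7.1641] v=[-0.2393]
Step 2: x=[7.0928] v=[-0.4754]
Step 3: x=[6.9870] v=[-0.7052]
Step 4: x=[6.8482] v=[-0.9256]
Step 5: x=[6.6781] v=[-1.1337]
Step 6: x=[6.4791] v=[-1.3268]
Step 7: x=[6.2538] v=[-1.5022]
Step 8: x=[6.0052] v=[-1.6576]
Step 9: x=[5.7366] v=[-1.7910]
Step 10: x=[5.4515] v=[-1.9006]
Step 11: x=[5.1538] v=[-1.9849]
Step 12: x=[4.8474] v=[-2.0428]
Step 13: x=[4.5364] v=[-2.0736]
Step 14: x=[4.2249] v=[-2.0768]
Step 15: x=[3.9170] v=[-2.0524]
Step 16: x=[3.6169] v=[-2.0007]
Step 17: x=[3.3285] v=[-1.9224]
Step 18: x=[3.0557] v=[-1.8186]
Step 19: x=[2.8021] v=[-1.6906]
Step 20: x=[2.5711] v=[-1.5401]
Step 21: x=[2.3657] v=[-1.3691]
Step 22: x=[2.1887] v=[-1.1799]
Step 23: x=[2.0425] v=[-0.9750]
Step 24: x=[1.9289] v=[-0.7572]
Step 25: x=[1.8495] v=[-0.5293]
Step 26: x=[1.8053] v=[-0.2944]
Step 27: x=[1.7970] v=[-0.0556]
Step 28: x=[1.8246] v=[0.1840]
First v>=0 after going negative at step 28, time=4.2000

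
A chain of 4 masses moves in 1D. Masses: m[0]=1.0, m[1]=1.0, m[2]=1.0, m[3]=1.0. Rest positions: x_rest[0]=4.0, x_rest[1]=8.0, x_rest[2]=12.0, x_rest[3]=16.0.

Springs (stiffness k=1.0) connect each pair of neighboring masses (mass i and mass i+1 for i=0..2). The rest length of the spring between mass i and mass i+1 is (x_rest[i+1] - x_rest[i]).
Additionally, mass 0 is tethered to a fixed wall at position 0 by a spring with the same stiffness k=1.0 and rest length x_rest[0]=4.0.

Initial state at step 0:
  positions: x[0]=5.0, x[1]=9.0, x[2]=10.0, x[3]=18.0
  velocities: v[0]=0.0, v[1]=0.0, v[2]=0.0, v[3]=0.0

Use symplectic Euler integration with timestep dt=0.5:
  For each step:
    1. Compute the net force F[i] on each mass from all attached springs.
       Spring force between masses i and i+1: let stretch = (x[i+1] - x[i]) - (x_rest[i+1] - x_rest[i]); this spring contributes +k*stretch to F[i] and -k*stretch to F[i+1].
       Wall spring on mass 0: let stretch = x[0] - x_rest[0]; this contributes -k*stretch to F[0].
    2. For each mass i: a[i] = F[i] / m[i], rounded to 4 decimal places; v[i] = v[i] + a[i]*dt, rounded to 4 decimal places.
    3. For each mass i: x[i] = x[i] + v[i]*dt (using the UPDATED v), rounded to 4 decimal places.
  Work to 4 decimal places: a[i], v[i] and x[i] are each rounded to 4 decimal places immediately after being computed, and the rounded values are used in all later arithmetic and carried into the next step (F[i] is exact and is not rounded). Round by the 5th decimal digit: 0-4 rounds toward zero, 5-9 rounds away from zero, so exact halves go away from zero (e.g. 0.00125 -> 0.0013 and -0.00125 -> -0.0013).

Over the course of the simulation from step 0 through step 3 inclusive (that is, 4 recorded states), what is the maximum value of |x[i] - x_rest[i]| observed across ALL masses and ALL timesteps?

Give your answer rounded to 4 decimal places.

Step 0: x=[5.0000 9.0000 10.0000 18.0000] v=[0.0000 0.0000 0.0000 0.0000]
Step 1: x=[4.7500 8.2500 11.7500 17.0000] v=[-0.5000 -1.5000 3.5000 -2.0000]
Step 2: x=[4.1875 7.5000 13.9375 15.6875] v=[-1.1250 -1.5000 4.3750 -2.6250]
Step 3: x=[3.4063 7.5313 14.9532 14.9375] v=[-1.5625 0.0625 2.0313 -1.5000]
Max displacement = 2.9532

Answer: 2.9532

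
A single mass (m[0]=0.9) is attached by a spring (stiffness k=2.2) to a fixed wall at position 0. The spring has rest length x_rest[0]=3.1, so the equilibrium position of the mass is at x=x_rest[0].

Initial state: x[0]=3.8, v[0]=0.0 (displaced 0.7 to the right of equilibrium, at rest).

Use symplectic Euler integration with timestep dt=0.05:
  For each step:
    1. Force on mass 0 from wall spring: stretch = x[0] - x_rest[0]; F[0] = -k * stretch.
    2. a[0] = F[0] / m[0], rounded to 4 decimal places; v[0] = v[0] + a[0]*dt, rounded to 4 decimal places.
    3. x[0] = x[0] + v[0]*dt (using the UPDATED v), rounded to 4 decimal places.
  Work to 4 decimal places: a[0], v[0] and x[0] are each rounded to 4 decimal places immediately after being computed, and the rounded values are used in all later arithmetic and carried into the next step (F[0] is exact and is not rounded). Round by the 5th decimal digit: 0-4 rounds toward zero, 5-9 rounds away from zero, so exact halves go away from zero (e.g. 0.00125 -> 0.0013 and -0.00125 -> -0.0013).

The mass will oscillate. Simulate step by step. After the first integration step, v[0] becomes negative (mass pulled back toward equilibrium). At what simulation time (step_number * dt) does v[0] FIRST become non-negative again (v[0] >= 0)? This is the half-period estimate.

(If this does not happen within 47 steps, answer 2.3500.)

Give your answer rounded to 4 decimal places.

Answer: 2.0500

Derivation:
Step 0: x=[3.8000] v=[0.0000]
Step 1: x=[3.7957] v=[-0.0856]
Step 2: x=[3.7872] v=[-0.1706]
Step 3: x=[3.7745] v=[-0.2546]
Step 4: x=[3.7577] v=[-0.3370]
Step 5: x=[3.7368] v=[-0.4174]
Step 6: x=[3.7120] v=[-0.4952]
Step 7: x=[3.6835] v=[-0.5700]
Step 8: x=[3.6514] v=[-0.6413]
Step 9: x=[3.6160] v=[-0.7087]
Step 10: x=[3.5774] v=[-0.7718]
Step 11: x=[3.5359] v=[-0.8302]
Step 12: x=[3.4917] v=[-0.8835]
Step 13: x=[3.4451] v=[-0.9314]
Step 14: x=[3.3964] v=[-0.9736]
Step 15: x=[3.3459] v=[-1.0098]
Step 16: x=[3.2939] v=[-1.0399]
Step 17: x=[3.2407] v=[-1.0636]
Step 18: x=[3.1867] v=[-1.0808]
Step 19: x=[3.1321] v=[-1.0914]
Step 20: x=[3.0773] v=[-1.0953]
Step 21: x=[3.0227] v=[-1.0925]
Step 22: x=[2.9685] v=[-1.0831]
Step 23: x=[2.9152] v=[-1.0670]
Step 24: x=[2.8630] v=[-1.0444]
Step 25: x=[2.8122] v=[-1.0154]
Step 26: x=[2.7632] v=[-0.9802]
Step 27: x=[2.7163] v=[-0.9390]
Step 28: x=[2.6717] v=[-0.8921]
Step 29: x=[2.6297] v=[-0.8398]
Step 30: x=[2.5906] v=[-0.7823]
Step 31: x=[2.5546] v=[-0.7200]
Step 32: x=[2.5219] v=[-0.6533]
Step 33: x=[2.4928] v=[-0.5826]
Step 34: x=[2.4674] v=[-0.5084]
Step 35: x=[2.4458] v=[-0.4311]
Step 36: x=[2.4282] v=[-0.3511]
Step 37: x=[2.4148] v=[-0.2690]
Step 38: x=[2.4055] v=[-0.1853]
Step 39: x=[2.4005] v=[-0.1004]
Step 40: x=[2.3998] v=[-0.0149]
Step 41: x=[2.4033] v=[0.0707]
First v>=0 after going negative at step 41, time=2.0500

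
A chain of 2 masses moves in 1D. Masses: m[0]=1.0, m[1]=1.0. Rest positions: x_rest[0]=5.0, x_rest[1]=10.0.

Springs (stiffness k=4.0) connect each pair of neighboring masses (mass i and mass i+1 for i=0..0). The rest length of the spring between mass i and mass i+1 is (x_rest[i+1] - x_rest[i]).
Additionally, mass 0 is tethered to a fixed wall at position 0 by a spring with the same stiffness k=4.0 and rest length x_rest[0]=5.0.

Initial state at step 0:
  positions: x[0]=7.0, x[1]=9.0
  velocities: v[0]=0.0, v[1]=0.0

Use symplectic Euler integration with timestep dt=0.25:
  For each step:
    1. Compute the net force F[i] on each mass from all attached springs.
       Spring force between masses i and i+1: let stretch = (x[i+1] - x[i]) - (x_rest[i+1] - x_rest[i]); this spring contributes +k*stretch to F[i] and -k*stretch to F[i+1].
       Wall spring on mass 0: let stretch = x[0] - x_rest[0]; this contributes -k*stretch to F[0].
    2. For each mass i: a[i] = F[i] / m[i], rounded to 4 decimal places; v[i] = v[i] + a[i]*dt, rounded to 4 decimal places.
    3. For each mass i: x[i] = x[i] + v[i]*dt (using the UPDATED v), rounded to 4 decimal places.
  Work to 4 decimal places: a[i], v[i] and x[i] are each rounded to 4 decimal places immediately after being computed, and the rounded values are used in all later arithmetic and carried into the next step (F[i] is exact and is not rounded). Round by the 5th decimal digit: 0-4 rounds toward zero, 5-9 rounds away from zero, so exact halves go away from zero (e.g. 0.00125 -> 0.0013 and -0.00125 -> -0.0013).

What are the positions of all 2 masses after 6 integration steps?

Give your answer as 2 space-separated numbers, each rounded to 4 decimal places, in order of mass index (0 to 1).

Answer: 6.2905 9.0994

Derivation:
Step 0: x=[7.0000 9.0000] v=[0.0000 0.0000]
Step 1: x=[5.7500 9.7500] v=[-5.0000 3.0000]
Step 2: x=[4.0625 10.7500] v=[-6.7500 4.0000]
Step 3: x=[3.0313 11.3281] v=[-4.1250 2.3125]
Step 4: x=[3.3164 11.0820] v=[1.1405 -0.9843]
Step 5: x=[4.7138 10.1445] v=[5.5897 -3.7499]
Step 6: x=[6.2905 9.0994] v=[6.3066 -4.1806]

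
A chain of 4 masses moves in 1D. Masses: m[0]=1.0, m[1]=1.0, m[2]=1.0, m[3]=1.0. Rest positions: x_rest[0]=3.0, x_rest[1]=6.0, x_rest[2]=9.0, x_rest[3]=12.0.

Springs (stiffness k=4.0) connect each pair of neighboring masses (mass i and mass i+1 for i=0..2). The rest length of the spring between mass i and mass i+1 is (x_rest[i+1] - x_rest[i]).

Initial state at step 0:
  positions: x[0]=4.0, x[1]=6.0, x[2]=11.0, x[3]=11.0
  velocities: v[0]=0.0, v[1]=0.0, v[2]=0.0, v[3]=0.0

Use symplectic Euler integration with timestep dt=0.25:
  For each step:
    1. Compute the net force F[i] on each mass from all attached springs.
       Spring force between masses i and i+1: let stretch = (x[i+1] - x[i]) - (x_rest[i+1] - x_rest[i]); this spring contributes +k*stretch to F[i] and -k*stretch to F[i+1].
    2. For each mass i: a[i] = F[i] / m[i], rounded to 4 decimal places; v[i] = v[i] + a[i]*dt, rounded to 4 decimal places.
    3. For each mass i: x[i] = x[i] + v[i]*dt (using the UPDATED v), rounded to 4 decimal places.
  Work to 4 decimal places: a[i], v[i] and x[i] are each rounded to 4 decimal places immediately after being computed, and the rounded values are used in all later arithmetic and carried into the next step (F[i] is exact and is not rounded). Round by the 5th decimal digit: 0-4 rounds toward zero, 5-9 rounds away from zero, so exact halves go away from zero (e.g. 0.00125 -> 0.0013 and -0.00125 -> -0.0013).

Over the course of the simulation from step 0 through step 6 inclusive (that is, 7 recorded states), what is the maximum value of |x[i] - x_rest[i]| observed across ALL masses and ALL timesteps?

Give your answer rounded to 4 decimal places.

Step 0: x=[4.0000 6.0000 11.0000 11.0000] v=[0.0000 0.0000 0.0000 0.0000]
Step 1: x=[3.7500 6.7500 9.7500 11.7500] v=[-1.0000 3.0000 -5.0000 3.0000]
Step 2: x=[3.5000 7.5000 8.2500 12.7500] v=[-1.0000 3.0000 -6.0000 4.0000]
Step 3: x=[3.5000 7.4375 7.6875 13.3750] v=[0.0000 -0.2500 -2.2500 2.5000]
Step 4: x=[3.7344 6.4531 8.4844 13.3281] v=[0.9375 -3.9375 3.1875 -0.1875]
Step 5: x=[3.8985 5.2969 9.9844 12.8203] v=[0.6562 -4.6249 5.9999 -2.0312]
Step 6: x=[3.6622 4.9630 11.0215 12.3535] v=[-0.9454 -1.3358 4.1483 -1.8671]
Max displacement = 2.0215

Answer: 2.0215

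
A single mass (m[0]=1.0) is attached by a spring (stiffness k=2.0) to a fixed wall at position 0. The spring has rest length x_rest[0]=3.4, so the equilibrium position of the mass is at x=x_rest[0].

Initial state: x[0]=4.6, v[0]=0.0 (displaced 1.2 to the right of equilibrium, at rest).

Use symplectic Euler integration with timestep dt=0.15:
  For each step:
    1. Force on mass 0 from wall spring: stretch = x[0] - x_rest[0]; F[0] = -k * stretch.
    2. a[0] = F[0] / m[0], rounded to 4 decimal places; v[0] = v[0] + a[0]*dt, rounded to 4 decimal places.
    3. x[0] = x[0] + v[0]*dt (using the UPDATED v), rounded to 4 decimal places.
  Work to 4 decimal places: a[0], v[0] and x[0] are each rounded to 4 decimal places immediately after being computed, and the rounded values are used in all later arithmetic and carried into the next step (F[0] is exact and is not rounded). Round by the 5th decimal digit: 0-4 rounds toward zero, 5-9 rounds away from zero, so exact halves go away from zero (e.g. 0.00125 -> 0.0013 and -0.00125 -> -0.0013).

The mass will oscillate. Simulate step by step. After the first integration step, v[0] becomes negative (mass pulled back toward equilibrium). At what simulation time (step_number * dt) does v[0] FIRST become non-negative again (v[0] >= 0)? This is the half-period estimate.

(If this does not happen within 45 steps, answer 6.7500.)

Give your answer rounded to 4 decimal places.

Answer: 2.2500

Derivation:
Step 0: x=[4.6000] v=[0.0000]
Step 1: x=[4.5460] v=[-0.3600]
Step 2: x=[4.4404] v=[-0.7038]
Step 3: x=[4.2880] v=[-1.0159]
Step 4: x=[4.0957] v=[-1.2823]
Step 5: x=[3.8721] v=[-1.4910]
Step 6: x=[3.6272] v=[-1.6326]
Step 7: x=[3.3721] v=[-1.7008]
Step 8: x=[3.1182] v=[-1.6924]
Step 9: x=[2.8770] v=[-1.6079]
Step 10: x=[2.6594] v=[-1.4510]
Step 11: x=[2.4751] v=[-1.2288]
Step 12: x=[2.3324] v=[-0.9513]
Step 13: x=[2.2378] v=[-0.6310]
Step 14: x=[2.1955] v=[-0.2823]
Step 15: x=[2.2074] v=[0.0791]
First v>=0 after going negative at step 15, time=2.2500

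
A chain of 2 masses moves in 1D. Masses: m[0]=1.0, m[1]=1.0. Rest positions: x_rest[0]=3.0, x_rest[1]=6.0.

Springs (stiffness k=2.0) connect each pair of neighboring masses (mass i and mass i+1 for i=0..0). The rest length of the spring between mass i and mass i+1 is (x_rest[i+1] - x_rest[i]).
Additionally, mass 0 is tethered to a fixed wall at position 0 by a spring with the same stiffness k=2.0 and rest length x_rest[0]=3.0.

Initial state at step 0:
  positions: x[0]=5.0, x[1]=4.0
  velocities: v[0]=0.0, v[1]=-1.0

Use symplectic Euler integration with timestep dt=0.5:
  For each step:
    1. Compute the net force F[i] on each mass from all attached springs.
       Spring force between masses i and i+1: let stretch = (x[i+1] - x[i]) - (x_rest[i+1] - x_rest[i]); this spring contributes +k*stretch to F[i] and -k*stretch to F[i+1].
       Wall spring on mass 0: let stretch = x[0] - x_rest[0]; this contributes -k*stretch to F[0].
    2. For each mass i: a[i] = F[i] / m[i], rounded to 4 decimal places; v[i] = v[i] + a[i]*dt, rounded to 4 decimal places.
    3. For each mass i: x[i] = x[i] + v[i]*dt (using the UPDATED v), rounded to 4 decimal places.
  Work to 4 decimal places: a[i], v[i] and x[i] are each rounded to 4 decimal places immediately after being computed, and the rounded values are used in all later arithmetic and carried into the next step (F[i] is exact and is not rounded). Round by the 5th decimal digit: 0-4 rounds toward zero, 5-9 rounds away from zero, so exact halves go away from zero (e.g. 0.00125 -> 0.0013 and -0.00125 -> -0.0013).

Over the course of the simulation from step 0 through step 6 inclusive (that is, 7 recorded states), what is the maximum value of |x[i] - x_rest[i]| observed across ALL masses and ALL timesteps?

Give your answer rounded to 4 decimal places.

Answer: 3.2500

Derivation:
Step 0: x=[5.0000 4.0000] v=[0.0000 -1.0000]
Step 1: x=[2.0000 5.5000] v=[-6.0000 3.0000]
Step 2: x=[-0.2500 6.7500] v=[-4.5000 2.5000]
Step 3: x=[1.1250 6.0000] v=[2.7500 -1.5000]
Step 4: x=[4.3750 4.3125] v=[6.5000 -3.3750]
Step 5: x=[5.4063 4.1563] v=[2.0625 -0.3125]
Step 6: x=[3.1094 6.1251] v=[-4.5938 3.9375]
Max displacement = 3.2500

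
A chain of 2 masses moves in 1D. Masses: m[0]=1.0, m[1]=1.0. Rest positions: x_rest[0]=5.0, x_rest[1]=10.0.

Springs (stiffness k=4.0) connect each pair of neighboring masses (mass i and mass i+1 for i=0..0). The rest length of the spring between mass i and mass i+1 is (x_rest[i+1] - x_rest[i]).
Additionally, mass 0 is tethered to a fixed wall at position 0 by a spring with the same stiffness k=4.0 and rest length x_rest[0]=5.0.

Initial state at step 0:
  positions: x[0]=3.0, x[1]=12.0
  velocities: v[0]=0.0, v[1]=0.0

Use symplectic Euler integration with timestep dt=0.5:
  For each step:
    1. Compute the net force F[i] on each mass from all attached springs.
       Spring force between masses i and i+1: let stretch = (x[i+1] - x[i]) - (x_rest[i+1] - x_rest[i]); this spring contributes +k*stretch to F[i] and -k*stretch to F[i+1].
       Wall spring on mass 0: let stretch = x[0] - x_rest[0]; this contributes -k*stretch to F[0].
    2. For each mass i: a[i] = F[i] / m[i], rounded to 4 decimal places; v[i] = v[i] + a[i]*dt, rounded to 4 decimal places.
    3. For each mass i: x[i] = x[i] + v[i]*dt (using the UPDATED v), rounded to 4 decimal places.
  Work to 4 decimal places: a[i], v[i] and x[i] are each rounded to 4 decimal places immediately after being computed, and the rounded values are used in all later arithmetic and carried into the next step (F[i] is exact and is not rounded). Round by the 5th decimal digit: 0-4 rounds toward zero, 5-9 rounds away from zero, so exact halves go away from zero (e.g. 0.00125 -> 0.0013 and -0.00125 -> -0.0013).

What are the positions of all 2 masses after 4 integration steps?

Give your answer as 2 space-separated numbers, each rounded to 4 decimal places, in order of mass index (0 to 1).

Step 0: x=[3.0000 12.0000] v=[0.0000 0.0000]
Step 1: x=[9.0000 8.0000] v=[12.0000 -8.0000]
Step 2: x=[5.0000 10.0000] v=[-8.0000 4.0000]
Step 3: x=[1.0000 12.0000] v=[-8.0000 4.0000]
Step 4: x=[7.0000 8.0000] v=[12.0000 -8.0000]

Answer: 7.0000 8.0000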